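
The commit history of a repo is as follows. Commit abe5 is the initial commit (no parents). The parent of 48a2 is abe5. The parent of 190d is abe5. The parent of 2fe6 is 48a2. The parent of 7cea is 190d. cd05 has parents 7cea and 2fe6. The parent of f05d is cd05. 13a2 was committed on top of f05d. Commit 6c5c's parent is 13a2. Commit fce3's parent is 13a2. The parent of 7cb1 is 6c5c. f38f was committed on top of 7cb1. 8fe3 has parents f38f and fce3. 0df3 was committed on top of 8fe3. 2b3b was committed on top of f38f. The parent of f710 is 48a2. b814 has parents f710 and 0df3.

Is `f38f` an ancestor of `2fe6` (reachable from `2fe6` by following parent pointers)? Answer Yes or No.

Ancestors of 2fe6: {2fe6, 48a2, abe5}.
f38f is not in that set, so it is not an ancestor of 2fe6.

No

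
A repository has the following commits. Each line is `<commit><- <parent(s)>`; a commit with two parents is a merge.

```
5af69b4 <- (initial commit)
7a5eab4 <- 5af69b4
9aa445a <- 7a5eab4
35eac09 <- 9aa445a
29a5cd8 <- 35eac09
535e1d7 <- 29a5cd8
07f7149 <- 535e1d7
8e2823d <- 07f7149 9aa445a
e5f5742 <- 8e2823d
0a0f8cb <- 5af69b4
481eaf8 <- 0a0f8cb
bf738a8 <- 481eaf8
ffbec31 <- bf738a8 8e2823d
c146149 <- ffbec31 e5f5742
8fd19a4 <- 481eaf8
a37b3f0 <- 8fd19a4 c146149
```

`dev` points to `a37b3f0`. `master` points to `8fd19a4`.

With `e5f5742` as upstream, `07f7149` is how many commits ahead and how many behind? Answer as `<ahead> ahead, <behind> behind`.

0 ahead, 2 behind

Reachable from 07f7149: {07f7149, 29a5cd8, 35eac09, 535e1d7, 5af69b4, 7a5eab4, 9aa445a}.
Reachable from e5f5742: {07f7149, 29a5cd8, 35eac09, 535e1d7, 5af69b4, 7a5eab4, 8e2823d, 9aa445a, e5f5742}.
Only in 07f7149's history (ahead): {} — 0.
Only in e5f5742's history (behind): {8e2823d, e5f5742} — 2.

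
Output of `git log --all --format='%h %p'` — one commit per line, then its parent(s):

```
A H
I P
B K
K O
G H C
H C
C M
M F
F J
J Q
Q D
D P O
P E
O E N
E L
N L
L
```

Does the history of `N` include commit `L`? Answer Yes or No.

Ancestors of N (commits reachable by following parents): {L, N}.
L is in that set, so it is an ancestor of N.

Yes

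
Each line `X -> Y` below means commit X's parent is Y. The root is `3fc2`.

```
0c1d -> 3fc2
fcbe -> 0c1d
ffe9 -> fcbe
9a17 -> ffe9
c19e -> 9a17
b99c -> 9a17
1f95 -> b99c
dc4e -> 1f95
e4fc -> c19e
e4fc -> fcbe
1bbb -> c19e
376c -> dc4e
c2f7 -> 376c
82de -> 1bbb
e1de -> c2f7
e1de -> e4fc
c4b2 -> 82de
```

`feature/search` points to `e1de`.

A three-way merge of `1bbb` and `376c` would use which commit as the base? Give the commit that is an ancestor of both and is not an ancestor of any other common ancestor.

9a17

Ancestors of 1bbb: {0c1d, 1bbb, 3fc2, 9a17, c19e, fcbe, ffe9}.
Ancestors of 376c: {0c1d, 1f95, 376c, 3fc2, 9a17, b99c, dc4e, fcbe, ffe9}.
Common ancestors: {0c1d, 3fc2, 9a17, fcbe, ffe9}.
Among these, 9a17 is not an ancestor of any other common ancestor — it is the merge base.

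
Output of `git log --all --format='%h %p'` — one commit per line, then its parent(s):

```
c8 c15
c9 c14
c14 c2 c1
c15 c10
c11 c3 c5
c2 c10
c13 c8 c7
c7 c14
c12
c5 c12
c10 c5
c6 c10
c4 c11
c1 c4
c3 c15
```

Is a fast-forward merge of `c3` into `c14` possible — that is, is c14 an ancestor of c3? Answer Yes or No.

A fast-forward from c14 to c3 is possible iff c14 is an ancestor of c3.
Ancestors of c3: {c10, c12, c15, c3, c5}.
c14 is not among them, so fast-forward is not possible.

No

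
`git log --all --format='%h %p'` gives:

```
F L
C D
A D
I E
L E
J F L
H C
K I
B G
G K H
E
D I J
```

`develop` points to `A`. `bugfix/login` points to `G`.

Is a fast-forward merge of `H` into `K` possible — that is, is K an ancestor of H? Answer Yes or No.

No

A fast-forward from K to H is possible iff K is an ancestor of H.
Ancestors of H: {C, D, E, F, H, I, J, L}.
K is not among them, so fast-forward is not possible.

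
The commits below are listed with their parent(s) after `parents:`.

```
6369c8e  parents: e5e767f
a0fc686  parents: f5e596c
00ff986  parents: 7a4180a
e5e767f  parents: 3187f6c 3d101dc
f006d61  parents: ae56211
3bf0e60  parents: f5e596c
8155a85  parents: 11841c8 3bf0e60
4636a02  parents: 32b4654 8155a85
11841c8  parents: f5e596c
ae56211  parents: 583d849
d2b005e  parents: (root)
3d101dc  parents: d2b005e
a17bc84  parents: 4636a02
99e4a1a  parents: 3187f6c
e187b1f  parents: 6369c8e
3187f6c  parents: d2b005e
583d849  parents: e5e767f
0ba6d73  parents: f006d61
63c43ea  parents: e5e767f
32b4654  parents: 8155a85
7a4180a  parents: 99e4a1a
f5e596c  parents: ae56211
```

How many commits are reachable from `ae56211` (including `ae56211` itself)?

Walking parent pointers from ae56211: reachable set = {3187f6c, 3d101dc, 583d849, ae56211, d2b005e, e5e767f}.
That is 6 commits.

6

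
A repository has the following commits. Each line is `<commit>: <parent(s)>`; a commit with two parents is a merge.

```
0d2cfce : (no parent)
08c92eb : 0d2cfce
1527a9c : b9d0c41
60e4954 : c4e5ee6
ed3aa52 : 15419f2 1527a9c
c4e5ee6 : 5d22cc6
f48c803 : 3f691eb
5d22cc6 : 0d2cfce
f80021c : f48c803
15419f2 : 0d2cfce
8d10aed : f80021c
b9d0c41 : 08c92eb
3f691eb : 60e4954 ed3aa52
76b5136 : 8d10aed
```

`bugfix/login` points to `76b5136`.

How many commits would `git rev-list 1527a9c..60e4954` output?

Reachable from 60e4954: {0d2cfce, 5d22cc6, 60e4954, c4e5ee6}.
Reachable from 1527a9c: {08c92eb, 0d2cfce, 1527a9c, b9d0c41}.
In 60e4954's history but not 1527a9c's: {5d22cc6, 60e4954, c4e5ee6} — 3 commits.

3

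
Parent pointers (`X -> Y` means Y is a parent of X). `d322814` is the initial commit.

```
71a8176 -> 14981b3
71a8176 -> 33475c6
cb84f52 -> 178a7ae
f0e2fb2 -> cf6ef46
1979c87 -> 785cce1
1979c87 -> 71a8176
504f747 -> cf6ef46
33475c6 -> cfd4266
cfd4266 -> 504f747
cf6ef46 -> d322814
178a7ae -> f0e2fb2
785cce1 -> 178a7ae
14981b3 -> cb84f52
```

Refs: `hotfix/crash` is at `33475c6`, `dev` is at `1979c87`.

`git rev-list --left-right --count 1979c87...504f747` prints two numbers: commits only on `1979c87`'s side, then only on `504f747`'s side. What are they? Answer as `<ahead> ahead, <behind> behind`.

9 ahead, 0 behind

Reachable from 1979c87: {14981b3, 178a7ae, 1979c87, 33475c6, 504f747, 71a8176, 785cce1, cb84f52, cf6ef46, cfd4266, d322814, f0e2fb2}.
Reachable from 504f747: {504f747, cf6ef46, d322814}.
Only in 1979c87's history (ahead): {14981b3, 178a7ae, 1979c87, 33475c6, 71a8176, 785cce1, cb84f52, cfd4266, f0e2fb2} — 9.
Only in 504f747's history (behind): {} — 0.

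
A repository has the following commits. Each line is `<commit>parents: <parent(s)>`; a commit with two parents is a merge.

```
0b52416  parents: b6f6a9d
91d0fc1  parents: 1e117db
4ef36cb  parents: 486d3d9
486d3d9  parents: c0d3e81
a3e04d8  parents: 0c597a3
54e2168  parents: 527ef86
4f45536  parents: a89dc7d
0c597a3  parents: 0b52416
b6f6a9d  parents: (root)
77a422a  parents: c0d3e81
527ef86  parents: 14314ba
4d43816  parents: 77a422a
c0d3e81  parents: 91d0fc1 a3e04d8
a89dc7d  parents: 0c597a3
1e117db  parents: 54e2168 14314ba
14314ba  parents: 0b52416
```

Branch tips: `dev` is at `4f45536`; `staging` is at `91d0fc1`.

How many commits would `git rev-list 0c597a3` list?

Walking parent pointers from 0c597a3: reachable set = {0b52416, 0c597a3, b6f6a9d}.
That is 3 commits.

3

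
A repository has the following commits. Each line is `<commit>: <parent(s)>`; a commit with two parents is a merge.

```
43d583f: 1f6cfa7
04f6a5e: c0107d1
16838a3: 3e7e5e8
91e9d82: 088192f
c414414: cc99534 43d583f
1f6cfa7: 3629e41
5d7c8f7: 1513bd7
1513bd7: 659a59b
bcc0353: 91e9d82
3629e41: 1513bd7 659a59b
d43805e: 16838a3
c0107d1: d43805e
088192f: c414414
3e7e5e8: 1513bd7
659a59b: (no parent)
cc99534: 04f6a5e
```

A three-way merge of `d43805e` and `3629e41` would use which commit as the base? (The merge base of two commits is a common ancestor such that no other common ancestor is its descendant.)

1513bd7

Ancestors of d43805e: {1513bd7, 16838a3, 3e7e5e8, 659a59b, d43805e}.
Ancestors of 3629e41: {1513bd7, 3629e41, 659a59b}.
Common ancestors: {1513bd7, 659a59b}.
Among these, 1513bd7 is not an ancestor of any other common ancestor — it is the merge base.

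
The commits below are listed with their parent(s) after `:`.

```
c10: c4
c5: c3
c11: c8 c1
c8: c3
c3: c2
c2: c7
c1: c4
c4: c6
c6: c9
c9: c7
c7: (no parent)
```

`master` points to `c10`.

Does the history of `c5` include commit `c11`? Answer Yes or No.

Ancestors of c5: {c2, c3, c5, c7}.
c11 is not in that set, so it is not an ancestor of c5.

No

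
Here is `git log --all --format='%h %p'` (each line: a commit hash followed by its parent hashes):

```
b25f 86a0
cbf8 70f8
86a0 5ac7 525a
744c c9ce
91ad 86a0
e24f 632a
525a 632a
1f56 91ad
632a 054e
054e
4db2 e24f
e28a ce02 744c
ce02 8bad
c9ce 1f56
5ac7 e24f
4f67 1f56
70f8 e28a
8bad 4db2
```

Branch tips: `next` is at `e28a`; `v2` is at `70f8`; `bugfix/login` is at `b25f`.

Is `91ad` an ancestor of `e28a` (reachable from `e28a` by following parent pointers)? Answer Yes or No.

Ancestors of e28a (commits reachable by following parents): {054e, 1f56, 4db2, 525a, 5ac7, 632a, 744c, 86a0, 8bad, 91ad, c9ce, ce02, e24f, e28a}.
91ad is in that set, so it is an ancestor of e28a.

Yes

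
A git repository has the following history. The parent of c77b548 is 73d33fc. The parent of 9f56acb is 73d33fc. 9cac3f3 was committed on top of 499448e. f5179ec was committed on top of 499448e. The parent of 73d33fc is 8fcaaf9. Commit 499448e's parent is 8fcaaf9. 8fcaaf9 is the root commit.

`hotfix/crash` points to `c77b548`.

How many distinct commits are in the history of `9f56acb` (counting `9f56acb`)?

Walking parent pointers from 9f56acb: reachable set = {73d33fc, 8fcaaf9, 9f56acb}.
That is 3 commits.

3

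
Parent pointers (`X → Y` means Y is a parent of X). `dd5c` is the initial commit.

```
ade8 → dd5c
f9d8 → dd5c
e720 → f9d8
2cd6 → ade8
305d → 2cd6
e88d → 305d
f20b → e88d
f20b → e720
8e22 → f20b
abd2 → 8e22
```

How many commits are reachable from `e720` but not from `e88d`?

2

Reachable from e720: {dd5c, e720, f9d8}.
Reachable from e88d: {2cd6, 305d, ade8, dd5c, e88d}.
In e720's history but not e88d's: {e720, f9d8} — 2 commits.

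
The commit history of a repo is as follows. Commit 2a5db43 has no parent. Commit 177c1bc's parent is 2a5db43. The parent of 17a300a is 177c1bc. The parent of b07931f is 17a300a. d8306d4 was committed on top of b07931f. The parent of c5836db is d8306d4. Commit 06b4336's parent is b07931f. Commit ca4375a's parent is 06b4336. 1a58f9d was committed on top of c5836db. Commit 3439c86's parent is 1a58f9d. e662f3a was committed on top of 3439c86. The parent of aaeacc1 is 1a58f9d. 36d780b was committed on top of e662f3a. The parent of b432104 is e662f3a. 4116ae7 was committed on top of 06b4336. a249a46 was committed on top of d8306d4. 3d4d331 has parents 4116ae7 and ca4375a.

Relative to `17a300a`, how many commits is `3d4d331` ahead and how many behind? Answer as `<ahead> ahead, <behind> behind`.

5 ahead, 0 behind

Reachable from 3d4d331: {06b4336, 177c1bc, 17a300a, 2a5db43, 3d4d331, 4116ae7, b07931f, ca4375a}.
Reachable from 17a300a: {177c1bc, 17a300a, 2a5db43}.
Only in 3d4d331's history (ahead): {06b4336, 3d4d331, 4116ae7, b07931f, ca4375a} — 5.
Only in 17a300a's history (behind): {} — 0.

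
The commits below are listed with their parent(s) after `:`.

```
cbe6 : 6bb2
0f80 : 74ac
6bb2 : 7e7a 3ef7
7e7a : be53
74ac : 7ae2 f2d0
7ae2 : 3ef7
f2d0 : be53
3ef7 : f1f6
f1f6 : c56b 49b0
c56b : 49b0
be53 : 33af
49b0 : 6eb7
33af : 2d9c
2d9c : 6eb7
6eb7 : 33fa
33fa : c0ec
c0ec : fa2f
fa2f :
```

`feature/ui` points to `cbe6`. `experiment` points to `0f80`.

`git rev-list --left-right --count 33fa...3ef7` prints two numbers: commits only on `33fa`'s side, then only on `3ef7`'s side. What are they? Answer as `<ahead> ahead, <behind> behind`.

0 ahead, 5 behind

Reachable from 33fa: {33fa, c0ec, fa2f}.
Reachable from 3ef7: {33fa, 3ef7, 49b0, 6eb7, c0ec, c56b, f1f6, fa2f}.
Only in 33fa's history (ahead): {} — 0.
Only in 3ef7's history (behind): {3ef7, 49b0, 6eb7, c56b, f1f6} — 5.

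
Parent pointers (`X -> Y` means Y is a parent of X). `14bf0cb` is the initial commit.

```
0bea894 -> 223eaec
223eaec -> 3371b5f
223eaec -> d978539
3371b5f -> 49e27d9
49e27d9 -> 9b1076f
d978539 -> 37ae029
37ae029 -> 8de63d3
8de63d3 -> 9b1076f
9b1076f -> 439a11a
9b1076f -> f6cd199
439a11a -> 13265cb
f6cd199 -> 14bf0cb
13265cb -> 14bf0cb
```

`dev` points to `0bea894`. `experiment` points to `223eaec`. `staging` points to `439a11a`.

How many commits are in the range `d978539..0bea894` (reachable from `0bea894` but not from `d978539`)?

Reachable from 0bea894: {0bea894, 13265cb, 14bf0cb, 223eaec, 3371b5f, 37ae029, 439a11a, 49e27d9, 8de63d3, 9b1076f, d978539, f6cd199}.
Reachable from d978539: {13265cb, 14bf0cb, 37ae029, 439a11a, 8de63d3, 9b1076f, d978539, f6cd199}.
In 0bea894's history but not d978539's: {0bea894, 223eaec, 3371b5f, 49e27d9} — 4 commits.

4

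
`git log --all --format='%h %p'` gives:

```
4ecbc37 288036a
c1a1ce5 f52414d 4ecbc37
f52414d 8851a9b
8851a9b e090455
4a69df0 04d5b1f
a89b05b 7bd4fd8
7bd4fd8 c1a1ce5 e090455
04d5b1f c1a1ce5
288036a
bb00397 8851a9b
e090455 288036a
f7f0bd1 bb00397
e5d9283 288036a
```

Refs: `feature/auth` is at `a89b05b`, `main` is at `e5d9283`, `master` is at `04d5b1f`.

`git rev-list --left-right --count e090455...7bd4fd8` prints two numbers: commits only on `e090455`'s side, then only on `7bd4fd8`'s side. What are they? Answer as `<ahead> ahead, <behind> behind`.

0 ahead, 5 behind

Reachable from e090455: {288036a, e090455}.
Reachable from 7bd4fd8: {288036a, 4ecbc37, 7bd4fd8, 8851a9b, c1a1ce5, e090455, f52414d}.
Only in e090455's history (ahead): {} — 0.
Only in 7bd4fd8's history (behind): {4ecbc37, 7bd4fd8, 8851a9b, c1a1ce5, f52414d} — 5.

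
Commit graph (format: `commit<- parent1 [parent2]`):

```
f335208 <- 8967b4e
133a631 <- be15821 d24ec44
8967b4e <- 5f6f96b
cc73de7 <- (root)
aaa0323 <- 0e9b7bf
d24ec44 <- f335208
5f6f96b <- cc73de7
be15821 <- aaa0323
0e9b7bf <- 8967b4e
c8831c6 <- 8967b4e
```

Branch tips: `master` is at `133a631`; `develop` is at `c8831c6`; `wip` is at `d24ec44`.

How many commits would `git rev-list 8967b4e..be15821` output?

3

Reachable from be15821: {0e9b7bf, 5f6f96b, 8967b4e, aaa0323, be15821, cc73de7}.
Reachable from 8967b4e: {5f6f96b, 8967b4e, cc73de7}.
In be15821's history but not 8967b4e's: {0e9b7bf, aaa0323, be15821} — 3 commits.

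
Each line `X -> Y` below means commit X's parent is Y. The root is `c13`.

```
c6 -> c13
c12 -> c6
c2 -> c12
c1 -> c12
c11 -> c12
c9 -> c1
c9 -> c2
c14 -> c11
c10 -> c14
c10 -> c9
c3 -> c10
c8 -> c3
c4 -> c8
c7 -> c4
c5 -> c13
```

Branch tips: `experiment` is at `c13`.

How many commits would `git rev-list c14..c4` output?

Reachable from c4: {c1, c10, c11, c12, c13, c14, c2, c3, c4, c6, c8, c9}.
Reachable from c14: {c11, c12, c13, c14, c6}.
In c4's history but not c14's: {c1, c10, c2, c3, c4, c8, c9} — 7 commits.

7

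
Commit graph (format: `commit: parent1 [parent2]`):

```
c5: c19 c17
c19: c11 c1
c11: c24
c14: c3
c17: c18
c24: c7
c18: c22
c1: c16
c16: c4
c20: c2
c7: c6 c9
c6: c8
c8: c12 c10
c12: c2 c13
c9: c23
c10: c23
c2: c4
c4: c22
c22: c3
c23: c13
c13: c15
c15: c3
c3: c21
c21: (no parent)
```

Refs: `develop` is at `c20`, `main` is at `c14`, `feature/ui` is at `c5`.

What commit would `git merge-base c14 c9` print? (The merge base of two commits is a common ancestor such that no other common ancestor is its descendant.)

c3

Ancestors of c14: {c14, c21, c3}.
Ancestors of c9: {c13, c15, c21, c23, c3, c9}.
Common ancestors: {c21, c3}.
Among these, c3 is not an ancestor of any other common ancestor — it is the merge base.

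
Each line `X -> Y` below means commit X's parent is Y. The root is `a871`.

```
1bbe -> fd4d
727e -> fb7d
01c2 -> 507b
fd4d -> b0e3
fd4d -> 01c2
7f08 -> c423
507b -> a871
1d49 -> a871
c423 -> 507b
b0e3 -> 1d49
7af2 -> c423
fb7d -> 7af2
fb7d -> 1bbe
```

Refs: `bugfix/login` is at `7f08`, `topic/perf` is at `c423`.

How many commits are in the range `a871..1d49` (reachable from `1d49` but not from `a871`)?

1

Reachable from 1d49: {1d49, a871}.
Reachable from a871: {a871}.
In 1d49's history but not a871's: {1d49} — 1 commit.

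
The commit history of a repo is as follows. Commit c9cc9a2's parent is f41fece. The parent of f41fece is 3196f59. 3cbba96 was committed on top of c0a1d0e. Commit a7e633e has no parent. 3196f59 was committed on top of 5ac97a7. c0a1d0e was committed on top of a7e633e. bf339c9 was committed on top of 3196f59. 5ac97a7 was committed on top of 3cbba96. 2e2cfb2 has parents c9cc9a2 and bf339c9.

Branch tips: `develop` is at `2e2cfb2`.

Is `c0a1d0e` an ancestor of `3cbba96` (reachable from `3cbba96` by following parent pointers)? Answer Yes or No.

Ancestors of 3cbba96 (commits reachable by following parents): {3cbba96, a7e633e, c0a1d0e}.
c0a1d0e is in that set, so it is an ancestor of 3cbba96.

Yes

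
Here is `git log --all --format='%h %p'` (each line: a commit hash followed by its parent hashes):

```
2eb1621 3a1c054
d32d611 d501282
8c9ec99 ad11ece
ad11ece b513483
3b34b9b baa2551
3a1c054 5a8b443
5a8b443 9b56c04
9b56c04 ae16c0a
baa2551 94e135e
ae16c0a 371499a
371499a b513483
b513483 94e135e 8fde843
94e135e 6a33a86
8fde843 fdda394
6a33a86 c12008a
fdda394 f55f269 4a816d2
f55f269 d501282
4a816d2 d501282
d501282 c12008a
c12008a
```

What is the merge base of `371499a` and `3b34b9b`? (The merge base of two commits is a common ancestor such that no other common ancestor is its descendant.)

Ancestors of 371499a: {371499a, 4a816d2, 6a33a86, 8fde843, 94e135e, b513483, c12008a, d501282, f55f269, fdda394}.
Ancestors of 3b34b9b: {3b34b9b, 6a33a86, 94e135e, baa2551, c12008a}.
Common ancestors: {6a33a86, 94e135e, c12008a}.
Among these, 94e135e is not an ancestor of any other common ancestor — it is the merge base.

94e135e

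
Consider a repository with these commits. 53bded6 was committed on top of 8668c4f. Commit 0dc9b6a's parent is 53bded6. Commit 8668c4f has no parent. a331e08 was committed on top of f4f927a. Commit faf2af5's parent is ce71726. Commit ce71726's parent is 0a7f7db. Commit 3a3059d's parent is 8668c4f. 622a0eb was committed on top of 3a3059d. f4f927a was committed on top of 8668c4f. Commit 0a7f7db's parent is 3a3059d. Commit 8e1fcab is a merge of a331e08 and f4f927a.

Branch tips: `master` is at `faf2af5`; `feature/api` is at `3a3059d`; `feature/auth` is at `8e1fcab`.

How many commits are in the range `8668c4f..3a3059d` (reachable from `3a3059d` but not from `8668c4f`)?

1

Reachable from 3a3059d: {3a3059d, 8668c4f}.
Reachable from 8668c4f: {8668c4f}.
In 3a3059d's history but not 8668c4f's: {3a3059d} — 1 commit.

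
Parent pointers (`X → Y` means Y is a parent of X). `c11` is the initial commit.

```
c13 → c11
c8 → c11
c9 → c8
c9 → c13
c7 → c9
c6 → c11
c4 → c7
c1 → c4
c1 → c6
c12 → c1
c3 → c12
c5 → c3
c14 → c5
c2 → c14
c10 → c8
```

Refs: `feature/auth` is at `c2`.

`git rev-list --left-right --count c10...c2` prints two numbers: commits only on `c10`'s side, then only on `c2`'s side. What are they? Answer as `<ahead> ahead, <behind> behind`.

Reachable from c10: {c10, c11, c8}.
Reachable from c2: {c1, c11, c12, c13, c14, c2, c3, c4, c5, c6, c7, c8, c9}.
Only in c10's history (ahead): {c10} — 1.
Only in c2's history (behind): {c1, c12, c13, c14, c2, c3, c4, c5, c6, c7, c9} — 11.

1 ahead, 11 behind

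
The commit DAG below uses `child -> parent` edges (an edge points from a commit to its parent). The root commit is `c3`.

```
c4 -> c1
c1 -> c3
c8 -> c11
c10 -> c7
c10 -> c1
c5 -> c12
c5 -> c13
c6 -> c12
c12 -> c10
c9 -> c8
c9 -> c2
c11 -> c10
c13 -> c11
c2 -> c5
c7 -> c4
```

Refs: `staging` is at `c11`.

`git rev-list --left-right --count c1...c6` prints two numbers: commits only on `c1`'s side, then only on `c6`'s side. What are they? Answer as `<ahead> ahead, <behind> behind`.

Reachable from c1: {c1, c3}.
Reachable from c6: {c1, c10, c12, c3, c4, c6, c7}.
Only in c1's history (ahead): {} — 0.
Only in c6's history (behind): {c10, c12, c4, c6, c7} — 5.

0 ahead, 5 behind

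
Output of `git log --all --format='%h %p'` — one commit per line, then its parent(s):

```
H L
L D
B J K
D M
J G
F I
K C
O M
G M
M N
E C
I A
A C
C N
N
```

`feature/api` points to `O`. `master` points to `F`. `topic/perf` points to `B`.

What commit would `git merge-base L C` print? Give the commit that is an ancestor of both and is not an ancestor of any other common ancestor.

Ancestors of L: {D, L, M, N}.
Ancestors of C: {C, N}.
Common ancestors: {N}.
The only common ancestor is N, so it is the merge base.

N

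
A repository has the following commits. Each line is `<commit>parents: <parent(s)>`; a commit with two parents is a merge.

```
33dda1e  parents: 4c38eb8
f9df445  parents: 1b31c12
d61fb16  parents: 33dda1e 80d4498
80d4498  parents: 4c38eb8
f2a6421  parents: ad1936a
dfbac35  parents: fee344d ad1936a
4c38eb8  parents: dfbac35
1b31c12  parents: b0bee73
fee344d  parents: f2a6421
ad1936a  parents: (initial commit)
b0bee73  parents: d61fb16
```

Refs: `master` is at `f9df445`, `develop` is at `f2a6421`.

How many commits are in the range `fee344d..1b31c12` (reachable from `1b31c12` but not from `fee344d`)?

7

Reachable from 1b31c12: {1b31c12, 33dda1e, 4c38eb8, 80d4498, ad1936a, b0bee73, d61fb16, dfbac35, f2a6421, fee344d}.
Reachable from fee344d: {ad1936a, f2a6421, fee344d}.
In 1b31c12's history but not fee344d's: {1b31c12, 33dda1e, 4c38eb8, 80d4498, b0bee73, d61fb16, dfbac35} — 7 commits.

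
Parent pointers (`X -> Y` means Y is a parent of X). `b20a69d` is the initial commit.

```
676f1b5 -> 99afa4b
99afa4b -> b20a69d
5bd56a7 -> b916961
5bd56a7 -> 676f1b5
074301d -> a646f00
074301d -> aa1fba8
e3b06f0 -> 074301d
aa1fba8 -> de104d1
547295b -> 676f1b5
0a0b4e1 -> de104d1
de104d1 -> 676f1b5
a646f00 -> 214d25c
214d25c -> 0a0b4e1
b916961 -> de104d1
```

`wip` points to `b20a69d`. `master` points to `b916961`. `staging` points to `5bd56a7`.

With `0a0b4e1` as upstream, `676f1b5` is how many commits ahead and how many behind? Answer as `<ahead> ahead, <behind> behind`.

Reachable from 676f1b5: {676f1b5, 99afa4b, b20a69d}.
Reachable from 0a0b4e1: {0a0b4e1, 676f1b5, 99afa4b, b20a69d, de104d1}.
Only in 676f1b5's history (ahead): {} — 0.
Only in 0a0b4e1's history (behind): {0a0b4e1, de104d1} — 2.

0 ahead, 2 behind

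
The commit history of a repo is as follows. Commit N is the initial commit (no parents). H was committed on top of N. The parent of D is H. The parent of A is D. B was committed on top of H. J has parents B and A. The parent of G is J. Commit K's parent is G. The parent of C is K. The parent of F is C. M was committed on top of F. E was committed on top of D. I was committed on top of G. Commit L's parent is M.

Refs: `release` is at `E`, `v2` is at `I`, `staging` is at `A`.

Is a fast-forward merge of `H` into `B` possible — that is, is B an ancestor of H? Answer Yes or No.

No

A fast-forward from B to H is possible iff B is an ancestor of H.
Ancestors of H: {H, N}.
B is not among them, so fast-forward is not possible.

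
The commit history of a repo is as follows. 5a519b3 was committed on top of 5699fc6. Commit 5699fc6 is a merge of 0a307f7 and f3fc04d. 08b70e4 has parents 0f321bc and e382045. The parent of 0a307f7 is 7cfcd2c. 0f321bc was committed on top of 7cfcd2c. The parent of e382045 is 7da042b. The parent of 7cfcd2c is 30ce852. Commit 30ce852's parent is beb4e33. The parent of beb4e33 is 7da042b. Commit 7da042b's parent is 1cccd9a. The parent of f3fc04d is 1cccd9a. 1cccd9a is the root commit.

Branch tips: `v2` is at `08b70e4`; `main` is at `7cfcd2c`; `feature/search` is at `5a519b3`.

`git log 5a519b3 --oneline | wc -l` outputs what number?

9

Walking parent pointers from 5a519b3: reachable set = {0a307f7, 1cccd9a, 30ce852, 5699fc6, 5a519b3, 7cfcd2c, 7da042b, beb4e33, f3fc04d}.
That is 9 commits.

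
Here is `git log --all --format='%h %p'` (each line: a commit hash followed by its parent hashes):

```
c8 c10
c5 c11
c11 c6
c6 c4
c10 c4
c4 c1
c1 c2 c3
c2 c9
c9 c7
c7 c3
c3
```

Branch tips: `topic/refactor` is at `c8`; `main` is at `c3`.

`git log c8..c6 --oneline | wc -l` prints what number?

Reachable from c6: {c1, c2, c3, c4, c6, c7, c9}.
Reachable from c8: {c1, c10, c2, c3, c4, c7, c8, c9}.
In c6's history but not c8's: {c6} — 1 commit.

1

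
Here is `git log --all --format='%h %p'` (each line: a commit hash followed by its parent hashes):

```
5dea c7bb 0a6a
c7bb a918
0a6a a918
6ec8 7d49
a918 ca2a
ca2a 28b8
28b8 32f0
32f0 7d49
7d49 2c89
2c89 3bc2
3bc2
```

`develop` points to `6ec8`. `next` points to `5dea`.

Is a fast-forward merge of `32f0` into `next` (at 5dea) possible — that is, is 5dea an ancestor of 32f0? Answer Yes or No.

No

A fast-forward from 5dea to 32f0 is possible iff 5dea is an ancestor of 32f0.
Ancestors of 32f0: {2c89, 32f0, 3bc2, 7d49}.
5dea is not among them, so fast-forward is not possible.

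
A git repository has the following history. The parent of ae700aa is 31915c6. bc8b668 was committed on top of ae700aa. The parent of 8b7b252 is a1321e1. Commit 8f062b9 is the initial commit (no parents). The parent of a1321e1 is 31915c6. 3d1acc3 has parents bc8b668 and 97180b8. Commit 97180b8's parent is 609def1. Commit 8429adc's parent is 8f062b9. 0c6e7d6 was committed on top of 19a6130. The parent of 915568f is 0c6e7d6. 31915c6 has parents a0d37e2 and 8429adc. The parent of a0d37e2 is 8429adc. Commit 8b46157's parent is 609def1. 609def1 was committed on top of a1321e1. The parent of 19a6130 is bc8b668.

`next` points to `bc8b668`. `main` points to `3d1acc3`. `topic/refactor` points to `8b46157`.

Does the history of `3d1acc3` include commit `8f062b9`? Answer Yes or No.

Yes

Ancestors of 3d1acc3 (commits reachable by following parents): {31915c6, 3d1acc3, 609def1, 8429adc, 8f062b9, 97180b8, a0d37e2, a1321e1, ae700aa, bc8b668}.
8f062b9 is in that set, so it is an ancestor of 3d1acc3.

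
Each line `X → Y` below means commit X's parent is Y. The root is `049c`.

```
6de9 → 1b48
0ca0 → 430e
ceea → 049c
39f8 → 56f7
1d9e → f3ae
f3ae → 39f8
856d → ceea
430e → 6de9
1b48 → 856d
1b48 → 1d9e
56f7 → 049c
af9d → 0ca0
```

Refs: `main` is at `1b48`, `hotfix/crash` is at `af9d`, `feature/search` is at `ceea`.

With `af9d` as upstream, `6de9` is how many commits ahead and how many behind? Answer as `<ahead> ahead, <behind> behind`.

Reachable from 6de9: {049c, 1b48, 1d9e, 39f8, 56f7, 6de9, 856d, ceea, f3ae}.
Reachable from af9d: {049c, 0ca0, 1b48, 1d9e, 39f8, 430e, 56f7, 6de9, 856d, af9d, ceea, f3ae}.
Only in 6de9's history (ahead): {} — 0.
Only in af9d's history (behind): {0ca0, 430e, af9d} — 3.

0 ahead, 3 behind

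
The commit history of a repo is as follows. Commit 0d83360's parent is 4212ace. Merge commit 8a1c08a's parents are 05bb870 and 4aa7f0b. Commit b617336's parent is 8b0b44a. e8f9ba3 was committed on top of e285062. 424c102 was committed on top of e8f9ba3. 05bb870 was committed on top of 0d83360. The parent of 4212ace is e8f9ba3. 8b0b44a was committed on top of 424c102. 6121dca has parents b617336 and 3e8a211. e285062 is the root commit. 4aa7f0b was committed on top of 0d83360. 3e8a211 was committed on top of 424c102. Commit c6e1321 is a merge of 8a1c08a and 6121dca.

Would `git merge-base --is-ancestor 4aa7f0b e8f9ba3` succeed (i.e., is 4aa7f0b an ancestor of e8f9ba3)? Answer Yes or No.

Ancestors of e8f9ba3: {e285062, e8f9ba3}.
4aa7f0b is not in that set, so it is not an ancestor of e8f9ba3.

No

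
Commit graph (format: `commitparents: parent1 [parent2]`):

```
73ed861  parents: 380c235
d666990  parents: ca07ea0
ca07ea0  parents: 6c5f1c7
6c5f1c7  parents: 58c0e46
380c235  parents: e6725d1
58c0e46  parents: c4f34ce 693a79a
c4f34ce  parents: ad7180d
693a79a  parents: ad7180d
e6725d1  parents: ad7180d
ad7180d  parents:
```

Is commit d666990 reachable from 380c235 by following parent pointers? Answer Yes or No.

Ancestors of 380c235: {380c235, ad7180d, e6725d1}.
d666990 is not in that set, so it is not an ancestor of 380c235.

No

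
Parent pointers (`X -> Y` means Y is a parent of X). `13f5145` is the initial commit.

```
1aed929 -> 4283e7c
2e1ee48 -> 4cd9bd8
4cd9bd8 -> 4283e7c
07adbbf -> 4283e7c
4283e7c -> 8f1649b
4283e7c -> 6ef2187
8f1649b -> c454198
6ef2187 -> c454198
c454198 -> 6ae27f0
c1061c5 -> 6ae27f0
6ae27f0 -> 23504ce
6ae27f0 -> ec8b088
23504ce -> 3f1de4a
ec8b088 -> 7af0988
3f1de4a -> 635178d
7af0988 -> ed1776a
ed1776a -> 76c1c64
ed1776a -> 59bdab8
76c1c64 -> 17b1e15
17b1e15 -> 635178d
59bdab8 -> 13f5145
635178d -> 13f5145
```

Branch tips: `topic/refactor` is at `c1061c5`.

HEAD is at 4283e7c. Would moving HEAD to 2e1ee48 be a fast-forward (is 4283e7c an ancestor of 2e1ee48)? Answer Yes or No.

A fast-forward from 4283e7c to 2e1ee48 is possible iff 4283e7c is an ancestor of 2e1ee48.
Ancestors of 2e1ee48: {13f5145, 17b1e15, 23504ce, 2e1ee48, 3f1de4a, 4283e7c, 4cd9bd8, 59bdab8, 635178d, 6ae27f0, 6ef2187, 76c1c64, 7af0988, 8f1649b, c454198, ec8b088, ed1776a}.
4283e7c is among them, so fast-forward is possible.

Yes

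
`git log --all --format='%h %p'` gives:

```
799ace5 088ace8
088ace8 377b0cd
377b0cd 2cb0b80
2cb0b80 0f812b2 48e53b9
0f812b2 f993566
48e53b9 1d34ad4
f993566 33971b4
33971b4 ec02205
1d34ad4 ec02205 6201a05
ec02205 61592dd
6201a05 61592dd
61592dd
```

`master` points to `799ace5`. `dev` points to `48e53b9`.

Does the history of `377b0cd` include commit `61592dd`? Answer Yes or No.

Ancestors of 377b0cd (commits reachable by following parents): {0f812b2, 1d34ad4, 2cb0b80, 33971b4, 377b0cd, 48e53b9, 61592dd, 6201a05, ec02205, f993566}.
61592dd is in that set, so it is an ancestor of 377b0cd.

Yes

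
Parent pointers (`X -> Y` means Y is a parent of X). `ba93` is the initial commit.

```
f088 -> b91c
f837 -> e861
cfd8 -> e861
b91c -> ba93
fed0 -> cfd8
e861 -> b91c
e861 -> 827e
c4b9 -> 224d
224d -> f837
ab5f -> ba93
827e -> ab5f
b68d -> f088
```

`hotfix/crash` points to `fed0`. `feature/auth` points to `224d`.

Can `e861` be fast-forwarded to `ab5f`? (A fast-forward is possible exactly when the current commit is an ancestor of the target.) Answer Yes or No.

No

A fast-forward from e861 to ab5f is possible iff e861 is an ancestor of ab5f.
Ancestors of ab5f: {ab5f, ba93}.
e861 is not among them, so fast-forward is not possible.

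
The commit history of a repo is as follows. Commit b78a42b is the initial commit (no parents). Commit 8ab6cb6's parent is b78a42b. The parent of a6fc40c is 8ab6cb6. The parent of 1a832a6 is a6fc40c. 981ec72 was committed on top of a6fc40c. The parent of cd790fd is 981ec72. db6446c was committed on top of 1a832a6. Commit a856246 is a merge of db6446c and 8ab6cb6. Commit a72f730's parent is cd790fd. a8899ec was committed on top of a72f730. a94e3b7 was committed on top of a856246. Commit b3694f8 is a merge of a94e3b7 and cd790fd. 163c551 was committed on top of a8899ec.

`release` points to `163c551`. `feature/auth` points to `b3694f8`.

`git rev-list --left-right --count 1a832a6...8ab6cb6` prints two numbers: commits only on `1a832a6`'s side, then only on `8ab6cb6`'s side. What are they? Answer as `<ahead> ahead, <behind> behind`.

2 ahead, 0 behind

Reachable from 1a832a6: {1a832a6, 8ab6cb6, a6fc40c, b78a42b}.
Reachable from 8ab6cb6: {8ab6cb6, b78a42b}.
Only in 1a832a6's history (ahead): {1a832a6, a6fc40c} — 2.
Only in 8ab6cb6's history (behind): {} — 0.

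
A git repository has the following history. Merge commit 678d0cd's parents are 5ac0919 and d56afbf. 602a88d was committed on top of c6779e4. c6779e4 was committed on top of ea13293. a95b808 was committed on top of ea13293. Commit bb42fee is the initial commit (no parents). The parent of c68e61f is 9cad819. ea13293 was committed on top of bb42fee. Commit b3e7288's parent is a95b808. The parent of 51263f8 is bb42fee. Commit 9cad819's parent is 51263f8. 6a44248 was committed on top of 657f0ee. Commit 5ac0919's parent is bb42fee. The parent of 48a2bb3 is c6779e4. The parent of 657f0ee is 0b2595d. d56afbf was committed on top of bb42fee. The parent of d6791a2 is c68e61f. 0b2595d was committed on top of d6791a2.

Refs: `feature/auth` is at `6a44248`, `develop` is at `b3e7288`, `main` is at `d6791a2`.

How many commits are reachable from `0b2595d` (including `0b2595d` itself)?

Walking parent pointers from 0b2595d: reachable set = {0b2595d, 51263f8, 9cad819, bb42fee, c68e61f, d6791a2}.
That is 6 commits.

6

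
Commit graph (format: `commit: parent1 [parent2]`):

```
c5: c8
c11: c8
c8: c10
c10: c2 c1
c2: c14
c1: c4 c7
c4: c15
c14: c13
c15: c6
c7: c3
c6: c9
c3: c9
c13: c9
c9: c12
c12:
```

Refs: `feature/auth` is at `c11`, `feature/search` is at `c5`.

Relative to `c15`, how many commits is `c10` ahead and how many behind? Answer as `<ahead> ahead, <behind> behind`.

8 ahead, 0 behind

Reachable from c10: {c1, c10, c12, c13, c14, c15, c2, c3, c4, c6, c7, c9}.
Reachable from c15: {c12, c15, c6, c9}.
Only in c10's history (ahead): {c1, c10, c13, c14, c2, c3, c4, c7} — 8.
Only in c15's history (behind): {} — 0.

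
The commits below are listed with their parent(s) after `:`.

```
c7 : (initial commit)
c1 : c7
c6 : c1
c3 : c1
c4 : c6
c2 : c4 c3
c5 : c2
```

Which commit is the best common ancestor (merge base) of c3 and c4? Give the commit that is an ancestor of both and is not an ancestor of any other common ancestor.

c1

Ancestors of c3: {c1, c3, c7}.
Ancestors of c4: {c1, c4, c6, c7}.
Common ancestors: {c1, c7}.
Among these, c1 is not an ancestor of any other common ancestor — it is the merge base.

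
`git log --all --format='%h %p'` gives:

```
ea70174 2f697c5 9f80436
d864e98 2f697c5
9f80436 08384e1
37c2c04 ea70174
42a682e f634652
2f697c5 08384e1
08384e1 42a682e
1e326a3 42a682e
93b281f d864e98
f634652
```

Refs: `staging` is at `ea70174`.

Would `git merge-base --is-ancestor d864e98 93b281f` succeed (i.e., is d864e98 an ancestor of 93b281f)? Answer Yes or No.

Ancestors of 93b281f (commits reachable by following parents): {08384e1, 2f697c5, 42a682e, 93b281f, d864e98, f634652}.
d864e98 is in that set, so it is an ancestor of 93b281f.

Yes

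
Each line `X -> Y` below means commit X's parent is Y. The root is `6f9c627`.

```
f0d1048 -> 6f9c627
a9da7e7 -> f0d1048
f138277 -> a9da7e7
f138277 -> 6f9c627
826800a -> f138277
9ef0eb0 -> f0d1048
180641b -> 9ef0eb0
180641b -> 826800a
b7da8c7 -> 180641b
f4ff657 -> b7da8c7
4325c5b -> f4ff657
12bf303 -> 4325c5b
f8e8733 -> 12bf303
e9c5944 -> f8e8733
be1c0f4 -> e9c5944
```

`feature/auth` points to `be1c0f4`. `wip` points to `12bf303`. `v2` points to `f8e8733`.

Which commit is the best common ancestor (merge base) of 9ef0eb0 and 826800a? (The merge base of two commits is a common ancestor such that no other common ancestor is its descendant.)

Ancestors of 9ef0eb0: {6f9c627, 9ef0eb0, f0d1048}.
Ancestors of 826800a: {6f9c627, 826800a, a9da7e7, f0d1048, f138277}.
Common ancestors: {6f9c627, f0d1048}.
Among these, f0d1048 is not an ancestor of any other common ancestor — it is the merge base.

f0d1048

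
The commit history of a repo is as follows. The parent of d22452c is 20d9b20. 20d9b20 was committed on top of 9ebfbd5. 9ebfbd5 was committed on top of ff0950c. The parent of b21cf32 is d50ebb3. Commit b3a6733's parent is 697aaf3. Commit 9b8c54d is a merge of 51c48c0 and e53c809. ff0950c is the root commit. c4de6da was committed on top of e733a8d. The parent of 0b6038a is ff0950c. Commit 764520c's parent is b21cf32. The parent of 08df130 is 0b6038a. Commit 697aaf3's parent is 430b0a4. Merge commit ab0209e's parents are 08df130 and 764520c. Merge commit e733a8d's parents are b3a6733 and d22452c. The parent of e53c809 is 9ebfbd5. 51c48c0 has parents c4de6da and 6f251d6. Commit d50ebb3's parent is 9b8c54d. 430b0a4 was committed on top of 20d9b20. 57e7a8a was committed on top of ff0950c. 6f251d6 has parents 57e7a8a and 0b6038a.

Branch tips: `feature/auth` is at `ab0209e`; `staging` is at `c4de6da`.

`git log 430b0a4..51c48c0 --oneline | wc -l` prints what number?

Reachable from 51c48c0: {0b6038a, 20d9b20, 430b0a4, 51c48c0, 57e7a8a, 697aaf3, 6f251d6, 9ebfbd5, b3a6733, c4de6da, d22452c, e733a8d, ff0950c}.
Reachable from 430b0a4: {20d9b20, 430b0a4, 9ebfbd5, ff0950c}.
In 51c48c0's history but not 430b0a4's: {0b6038a, 51c48c0, 57e7a8a, 697aaf3, 6f251d6, b3a6733, c4de6da, d22452c, e733a8d} — 9 commits.

9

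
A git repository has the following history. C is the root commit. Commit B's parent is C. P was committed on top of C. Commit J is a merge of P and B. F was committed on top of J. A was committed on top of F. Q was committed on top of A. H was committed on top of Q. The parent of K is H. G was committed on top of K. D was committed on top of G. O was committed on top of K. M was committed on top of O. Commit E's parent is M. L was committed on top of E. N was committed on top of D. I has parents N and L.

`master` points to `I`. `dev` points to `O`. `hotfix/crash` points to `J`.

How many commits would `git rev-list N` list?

12

Walking parent pointers from N: reachable set = {A, B, C, D, F, G, H, J, K, N, P, Q}.
That is 12 commits.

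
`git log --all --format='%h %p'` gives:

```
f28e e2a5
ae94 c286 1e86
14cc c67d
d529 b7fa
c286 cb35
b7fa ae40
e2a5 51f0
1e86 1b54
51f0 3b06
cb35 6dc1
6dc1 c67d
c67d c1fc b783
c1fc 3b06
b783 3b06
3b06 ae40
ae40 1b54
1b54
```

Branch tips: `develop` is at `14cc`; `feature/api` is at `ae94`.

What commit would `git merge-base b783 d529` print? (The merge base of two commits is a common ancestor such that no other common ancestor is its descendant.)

ae40

Ancestors of b783: {1b54, 3b06, ae40, b783}.
Ancestors of d529: {1b54, ae40, b7fa, d529}.
Common ancestors: {1b54, ae40}.
Among these, ae40 is not an ancestor of any other common ancestor — it is the merge base.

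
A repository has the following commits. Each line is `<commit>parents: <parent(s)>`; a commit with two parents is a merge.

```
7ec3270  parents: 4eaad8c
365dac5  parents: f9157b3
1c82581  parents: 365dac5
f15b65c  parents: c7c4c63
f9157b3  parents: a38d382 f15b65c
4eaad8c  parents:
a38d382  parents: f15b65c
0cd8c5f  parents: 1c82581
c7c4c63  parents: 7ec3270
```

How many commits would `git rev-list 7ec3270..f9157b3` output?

Reachable from f9157b3: {4eaad8c, 7ec3270, a38d382, c7c4c63, f15b65c, f9157b3}.
Reachable from 7ec3270: {4eaad8c, 7ec3270}.
In f9157b3's history but not 7ec3270's: {a38d382, c7c4c63, f15b65c, f9157b3} — 4 commits.

4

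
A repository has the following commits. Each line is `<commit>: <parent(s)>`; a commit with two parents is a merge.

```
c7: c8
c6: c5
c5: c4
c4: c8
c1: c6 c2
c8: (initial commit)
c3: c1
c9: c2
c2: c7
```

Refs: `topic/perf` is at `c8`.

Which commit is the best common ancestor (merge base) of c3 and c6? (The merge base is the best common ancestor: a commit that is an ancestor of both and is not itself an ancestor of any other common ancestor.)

Ancestors of c3: {c1, c2, c3, c4, c5, c6, c7, c8}.
Ancestors of c6: {c4, c5, c6, c8}.
Common ancestors: {c4, c5, c6, c8}.
Among these, c6 is not an ancestor of any other common ancestor — it is the merge base.

c6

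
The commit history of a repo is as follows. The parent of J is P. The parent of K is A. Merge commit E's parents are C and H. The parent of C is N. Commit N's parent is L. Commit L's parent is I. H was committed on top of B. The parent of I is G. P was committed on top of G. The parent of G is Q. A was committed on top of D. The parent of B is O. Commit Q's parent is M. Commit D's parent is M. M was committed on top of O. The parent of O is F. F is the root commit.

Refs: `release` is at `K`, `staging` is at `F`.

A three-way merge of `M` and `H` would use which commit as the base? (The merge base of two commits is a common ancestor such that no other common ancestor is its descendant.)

O

Ancestors of M: {F, M, O}.
Ancestors of H: {B, F, H, O}.
Common ancestors: {F, O}.
Among these, O is not an ancestor of any other common ancestor — it is the merge base.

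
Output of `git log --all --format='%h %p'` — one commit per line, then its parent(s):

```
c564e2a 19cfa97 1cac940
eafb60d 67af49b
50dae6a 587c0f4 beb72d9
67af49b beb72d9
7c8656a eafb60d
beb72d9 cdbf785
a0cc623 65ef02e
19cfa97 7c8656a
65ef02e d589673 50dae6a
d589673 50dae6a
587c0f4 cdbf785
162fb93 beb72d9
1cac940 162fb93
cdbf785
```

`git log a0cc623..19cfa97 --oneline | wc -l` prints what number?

4

Reachable from 19cfa97: {19cfa97, 67af49b, 7c8656a, beb72d9, cdbf785, eafb60d}.
Reachable from a0cc623: {50dae6a, 587c0f4, 65ef02e, a0cc623, beb72d9, cdbf785, d589673}.
In 19cfa97's history but not a0cc623's: {19cfa97, 67af49b, 7c8656a, eafb60d} — 4 commits.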